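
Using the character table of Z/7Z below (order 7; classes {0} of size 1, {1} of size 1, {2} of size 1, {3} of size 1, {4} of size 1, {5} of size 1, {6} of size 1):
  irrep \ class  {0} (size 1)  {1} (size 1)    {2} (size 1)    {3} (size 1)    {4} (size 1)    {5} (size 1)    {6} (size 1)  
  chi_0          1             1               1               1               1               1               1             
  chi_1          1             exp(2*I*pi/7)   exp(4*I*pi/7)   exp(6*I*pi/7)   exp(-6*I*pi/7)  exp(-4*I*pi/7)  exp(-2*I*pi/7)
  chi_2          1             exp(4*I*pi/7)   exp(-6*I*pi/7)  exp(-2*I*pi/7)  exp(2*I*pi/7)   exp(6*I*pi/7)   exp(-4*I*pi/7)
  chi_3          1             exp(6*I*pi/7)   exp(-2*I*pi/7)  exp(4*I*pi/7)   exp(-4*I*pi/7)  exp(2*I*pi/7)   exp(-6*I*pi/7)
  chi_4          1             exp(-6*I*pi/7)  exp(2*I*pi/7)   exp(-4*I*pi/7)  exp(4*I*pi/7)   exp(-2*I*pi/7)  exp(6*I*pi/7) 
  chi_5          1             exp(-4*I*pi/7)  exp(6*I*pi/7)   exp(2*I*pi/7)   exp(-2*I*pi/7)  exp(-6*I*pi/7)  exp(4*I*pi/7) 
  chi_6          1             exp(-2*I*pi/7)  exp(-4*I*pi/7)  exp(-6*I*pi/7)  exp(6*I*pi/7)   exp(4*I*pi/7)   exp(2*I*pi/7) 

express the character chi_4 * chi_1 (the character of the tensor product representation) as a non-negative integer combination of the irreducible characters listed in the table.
chi_4 tensor chi_1 = chi_5 (all other irreducibles have multiplicity 0).

Justification: The character of a tensor product is the pointwise product (chi_4 * chi_1)(C) = chi_4(C) * chi_1(C):
  {0}: (1)*(1), {1}: (exp(-6*I*pi/7))*(exp(2*I*pi/7)), {2}: (exp(2*I*pi/7))*(exp(4*I*pi/7)), {3}: (exp(-4*I*pi/7))*(exp(6*I*pi/7)), {4}: (exp(4*I*pi/7))*(exp(-6*I*pi/7)), {5}: (exp(-2*I*pi/7))*(exp(-4*I*pi/7)), {6}: (exp(6*I*pi/7))*(exp(-2*I*pi/7))
so (chi_4 * chi_1) takes values
  {0} -> 1, {1} -> exp(-4*I*pi/7), {2} -> exp(6*I*pi/7), {3} -> exp(2*I*pi/7), {4} -> exp(-2*I*pi/7), {5} -> exp(-6*I*pi/7), {6} -> exp(4*I*pi/7).
Now take the inner product of this character with each irreducible chi from the table, <chi_4*chi_1, chi> = (1/7) sum_C |C| (chi_4*chi_1)(C) conj(chi(C)):
  <chi_4*chi_1, chi_0> = (1/7)[1*(1)*conj(1) + 1*(exp(-4*I*pi/7))*conj(1) + 1*(exp(6*I*pi/7))*conj(1) + 1*(exp(2*I*pi/7))*conj(1) + 1*(exp(-2*I*pi/7))*conj(1) + 1*(exp(-6*I*pi/7))*conj(1) + 1*(exp(4*I*pi/7))*conj(1)]
      = (1/7)[(1) + (exp(-4*I*pi/7)) + (exp(6*I*pi/7)) + (exp(2*I*pi/7)) + (exp(-2*I*pi/7)) + (exp(-6*I*pi/7)) + (exp(4*I*pi/7))] = 0/7 = 0
  <chi_4*chi_1, chi_1> = (1/7)[1*(1)*conj(1) + 1*(exp(-4*I*pi/7))*conj(exp(2*I*pi/7)) + 1*(exp(6*I*pi/7))*conj(exp(4*I*pi/7)) + 1*(exp(2*I*pi/7))*conj(exp(6*I*pi/7)) + 1*(exp(-2*I*pi/7))*conj(exp(-6*I*pi/7)) + 1*(exp(-6*I*pi/7))*conj(exp(-4*I*pi/7)) + 1*(exp(4*I*pi/7))*conj(exp(-2*I*pi/7))]
      = (1/7)[(1) + (exp(-6*I*pi/7)) + (exp(2*I*pi/7)) + (exp(-4*I*pi/7)) + (exp(4*I*pi/7)) + (exp(-2*I*pi/7)) + (exp(6*I*pi/7))] = 0/7 = 0
  <chi_4*chi_1, chi_2> = (1/7)[1*(1)*conj(1) + 1*(exp(-4*I*pi/7))*conj(exp(4*I*pi/7)) + 1*(exp(6*I*pi/7))*conj(exp(-6*I*pi/7)) + 1*(exp(2*I*pi/7))*conj(exp(-2*I*pi/7)) + 1*(exp(-2*I*pi/7))*conj(exp(2*I*pi/7)) + 1*(exp(-6*I*pi/7))*conj(exp(6*I*pi/7)) + 1*(exp(4*I*pi/7))*conj(exp(-4*I*pi/7))]
      = (1/7)[(1) + (exp(6*I*pi/7)) + (exp(-2*I*pi/7)) + (exp(4*I*pi/7)) + (exp(-4*I*pi/7)) + (exp(2*I*pi/7)) + (exp(-6*I*pi/7))] = 0/7 = 0
  <chi_4*chi_1, chi_3> = (1/7)[1*(1)*conj(1) + 1*(exp(-4*I*pi/7))*conj(exp(6*I*pi/7)) + 1*(exp(6*I*pi/7))*conj(exp(-2*I*pi/7)) + 1*(exp(2*I*pi/7))*conj(exp(4*I*pi/7)) + 1*(exp(-2*I*pi/7))*conj(exp(-4*I*pi/7)) + 1*(exp(-6*I*pi/7))*conj(exp(2*I*pi/7)) + 1*(exp(4*I*pi/7))*conj(exp(-6*I*pi/7))]
      = (1/7)[(1) + (exp(4*I*pi/7)) + (exp(-6*I*pi/7)) + (exp(-2*I*pi/7)) + (exp(2*I*pi/7)) + (exp(6*I*pi/7)) + (exp(-4*I*pi/7))] = 0/7 = 0
  <chi_4*chi_1, chi_4> = (1/7)[1*(1)*conj(1) + 1*(exp(-4*I*pi/7))*conj(exp(-6*I*pi/7)) + 1*(exp(6*I*pi/7))*conj(exp(2*I*pi/7)) + 1*(exp(2*I*pi/7))*conj(exp(-4*I*pi/7)) + 1*(exp(-2*I*pi/7))*conj(exp(4*I*pi/7)) + 1*(exp(-6*I*pi/7))*conj(exp(-2*I*pi/7)) + 1*(exp(4*I*pi/7))*conj(exp(6*I*pi/7))]
      = (1/7)[(1) + (exp(2*I*pi/7)) + (exp(4*I*pi/7)) + (exp(6*I*pi/7)) + (exp(-6*I*pi/7)) + (exp(-4*I*pi/7)) + (exp(-2*I*pi/7))] = 0/7 = 0
  <chi_4*chi_1, chi_5> = (1/7)[1*(1)*conj(1) + 1*(exp(-4*I*pi/7))*conj(exp(-4*I*pi/7)) + 1*(exp(6*I*pi/7))*conj(exp(6*I*pi/7)) + 1*(exp(2*I*pi/7))*conj(exp(2*I*pi/7)) + 1*(exp(-2*I*pi/7))*conj(exp(-2*I*pi/7)) + 1*(exp(-6*I*pi/7))*conj(exp(-6*I*pi/7)) + 1*(exp(4*I*pi/7))*conj(exp(4*I*pi/7))]
      = (1/7)[(1) + (1) + (1) + (1) + (1) + (1) + (1)] = 7/7 = 1
  <chi_4*chi_1, chi_6> = (1/7)[1*(1)*conj(1) + 1*(exp(-4*I*pi/7))*conj(exp(-2*I*pi/7)) + 1*(exp(6*I*pi/7))*conj(exp(-4*I*pi/7)) + 1*(exp(2*I*pi/7))*conj(exp(-6*I*pi/7)) + 1*(exp(-2*I*pi/7))*conj(exp(6*I*pi/7)) + 1*(exp(-6*I*pi/7))*conj(exp(4*I*pi/7)) + 1*(exp(4*I*pi/7))*conj(exp(2*I*pi/7))]
      = (1/7)[(1) + (exp(-2*I*pi/7)) + (exp(-4*I*pi/7)) + (exp(-6*I*pi/7)) + (exp(6*I*pi/7)) + (exp(4*I*pi/7)) + (exp(2*I*pi/7))] = 0/7 = 0
(Exp terms are combined using exp(i*s)*conj(exp(i*t)) = exp(i*(s-t)), and sums of them are collapsed using the identity that for every m > 1 the m distinct m-th roots of unity sum to 0, e.g. 1 + exp(2*I*pi/3) + exp(-2*I*pi/3) = 0.)
Hence the multiplicities are chi_5: 1. Dimension check: dim(chi_4)*dim(chi_1) = 1*1 = 1 and sum (mult * dim) = 1*1 = 1.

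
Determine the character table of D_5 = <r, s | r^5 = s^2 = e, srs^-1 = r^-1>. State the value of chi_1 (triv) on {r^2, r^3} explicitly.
Conjugacy classes: {e} of size 1, {r^1, r^4} of size 2, {r^2, r^3} of size 2, {s, sr, ..., sr^4} of size 5.
Character table:
  irrep \ class              {e} (size 1)  {r^1, r^4} (size 2)  {r^2, r^3} (size 2)  {s, sr, ..., sr^4} (size 5)
  chi_1 (triv)               1             1                    1                    1                          
  chi_2 (sign: r->1, s->-1)  1             1                    1                    -1                         
  chi_3 (2d, j=1)            2             -1/2 + sqrt(5)/2     -sqrt(5)/2 - 1/2     0                          
  chi_4 (2d, j=2)            2             -sqrt(5)/2 - 1/2     -1/2 + sqrt(5)/2     0                          

Spot check: chi_1 (triv) on {r^2, r^3} = 1.

Why: D_5 has order 2*5 = 10 with 4 conjugacy classes, hence 4 irreducibles. Sum of squared dims 1 + 1 + 4 + 4 = 10 = |G|. Linear characters come from the abelianisation; the 2-dimensional irreps have character r^k -> 2*cos(2*pi*j*k/5), reflections -> 0.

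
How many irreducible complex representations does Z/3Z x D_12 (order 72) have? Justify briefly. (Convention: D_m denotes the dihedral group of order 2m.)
27

Solution. The number of irreducible complex representations of a finite group equals its number of conjugacy classes. For a direct product, #classes(G x H) = #classes(G) * #classes(H). Z/3Z has 3 classes (abelian), D_12 has 9 classes, so 3 * 9 = 27, so Z/3Z x D_12 (order 72) has exactly 27 irreducible complex representations.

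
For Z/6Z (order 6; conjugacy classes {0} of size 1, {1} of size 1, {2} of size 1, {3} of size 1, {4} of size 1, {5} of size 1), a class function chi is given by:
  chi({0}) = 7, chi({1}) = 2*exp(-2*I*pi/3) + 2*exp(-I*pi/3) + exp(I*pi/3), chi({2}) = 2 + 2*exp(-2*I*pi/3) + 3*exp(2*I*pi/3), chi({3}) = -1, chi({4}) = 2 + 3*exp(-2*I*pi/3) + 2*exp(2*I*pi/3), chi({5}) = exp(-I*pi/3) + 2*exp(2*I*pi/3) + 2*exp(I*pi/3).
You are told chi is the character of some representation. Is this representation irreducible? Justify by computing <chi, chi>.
Not irreducible (reducible): <chi, chi> = 11 > 1.

Solution. <chi, chi> = (1/|G|) sum_C |C| * |chi(C)|^2 = (1/6)[1*|7|^2 + 1*|2*exp(-2*I*pi/3) + 2*exp(-I*pi/3) + exp(I*pi/3)|^2 + 1*|2 + 2*exp(-2*I*pi/3) + 3*exp(2*I*pi/3)|^2 + 1*|-1|^2 + 1*|2 + 3*exp(-2*I*pi/3) + 2*exp(2*I*pi/3)|^2 + 1*|exp(-I*pi/3) + 2*exp(2*I*pi/3) + 2*exp(I*pi/3)|^2]
  = (1/6)[(49) + (7) + (1) + (1) + (1) + (7)] = 66/6 = 11.
(Exp terms are combined using exp(i*s)*conj(exp(i*t)) = exp(i*(s-t)), and sums of them are collapsed using the identity that for every m > 1 the m distinct m-th roots of unity sum to 0, e.g. 1 + exp(2*I*pi/3) + exp(-2*I*pi/3) = 0.)
A character is irreducible iff <chi, chi> = 1, so this representation is reducible.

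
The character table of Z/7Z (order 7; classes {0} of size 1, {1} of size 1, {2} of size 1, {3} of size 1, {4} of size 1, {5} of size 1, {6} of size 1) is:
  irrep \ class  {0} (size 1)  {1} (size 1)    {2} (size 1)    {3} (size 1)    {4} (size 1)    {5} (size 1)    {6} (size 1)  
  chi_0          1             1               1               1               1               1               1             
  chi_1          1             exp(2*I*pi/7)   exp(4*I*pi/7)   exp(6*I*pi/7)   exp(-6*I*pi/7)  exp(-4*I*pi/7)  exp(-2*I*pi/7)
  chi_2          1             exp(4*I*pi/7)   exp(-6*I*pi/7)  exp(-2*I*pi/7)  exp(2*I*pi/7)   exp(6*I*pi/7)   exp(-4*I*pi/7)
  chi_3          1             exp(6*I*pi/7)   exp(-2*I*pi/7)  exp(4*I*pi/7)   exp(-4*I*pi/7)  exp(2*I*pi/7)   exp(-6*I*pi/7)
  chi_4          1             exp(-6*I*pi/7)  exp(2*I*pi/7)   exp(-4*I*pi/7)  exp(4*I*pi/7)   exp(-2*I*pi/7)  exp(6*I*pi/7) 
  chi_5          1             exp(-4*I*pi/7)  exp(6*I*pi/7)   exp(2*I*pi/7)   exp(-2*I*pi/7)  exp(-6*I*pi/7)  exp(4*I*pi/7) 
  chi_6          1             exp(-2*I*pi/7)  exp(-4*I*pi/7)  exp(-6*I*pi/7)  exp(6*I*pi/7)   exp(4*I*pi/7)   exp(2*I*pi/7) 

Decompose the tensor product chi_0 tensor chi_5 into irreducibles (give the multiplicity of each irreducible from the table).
chi_0 tensor chi_5 = chi_5 (all other irreducibles have multiplicity 0).

Argument: The character of a tensor product is the pointwise product (chi_0 * chi_5)(C) = chi_0(C) * chi_5(C):
  {0}: (1)*(1), {1}: (1)*(exp(-4*I*pi/7)), {2}: (1)*(exp(6*I*pi/7)), {3}: (1)*(exp(2*I*pi/7)), {4}: (1)*(exp(-2*I*pi/7)), {5}: (1)*(exp(-6*I*pi/7)), {6}: (1)*(exp(4*I*pi/7))
so (chi_0 * chi_5) takes values
  {0} -> 1, {1} -> exp(-4*I*pi/7), {2} -> exp(6*I*pi/7), {3} -> exp(2*I*pi/7), {4} -> exp(-2*I*pi/7), {5} -> exp(-6*I*pi/7), {6} -> exp(4*I*pi/7).
Now take the inner product of this character with each irreducible chi from the table, <chi_0*chi_5, chi> = (1/7) sum_C |C| (chi_0*chi_5)(C) conj(chi(C)):
  <chi_0*chi_5, chi_0> = (1/7)[1*(1)*conj(1) + 1*(exp(-4*I*pi/7))*conj(1) + 1*(exp(6*I*pi/7))*conj(1) + 1*(exp(2*I*pi/7))*conj(1) + 1*(exp(-2*I*pi/7))*conj(1) + 1*(exp(-6*I*pi/7))*conj(1) + 1*(exp(4*I*pi/7))*conj(1)]
      = (1/7)[(1) + (exp(-4*I*pi/7)) + (exp(6*I*pi/7)) + (exp(2*I*pi/7)) + (exp(-2*I*pi/7)) + (exp(-6*I*pi/7)) + (exp(4*I*pi/7))] = 0/7 = 0
  <chi_0*chi_5, chi_1> = (1/7)[1*(1)*conj(1) + 1*(exp(-4*I*pi/7))*conj(exp(2*I*pi/7)) + 1*(exp(6*I*pi/7))*conj(exp(4*I*pi/7)) + 1*(exp(2*I*pi/7))*conj(exp(6*I*pi/7)) + 1*(exp(-2*I*pi/7))*conj(exp(-6*I*pi/7)) + 1*(exp(-6*I*pi/7))*conj(exp(-4*I*pi/7)) + 1*(exp(4*I*pi/7))*conj(exp(-2*I*pi/7))]
      = (1/7)[(1) + (exp(-6*I*pi/7)) + (exp(2*I*pi/7)) + (exp(-4*I*pi/7)) + (exp(4*I*pi/7)) + (exp(-2*I*pi/7)) + (exp(6*I*pi/7))] = 0/7 = 0
  <chi_0*chi_5, chi_2> = (1/7)[1*(1)*conj(1) + 1*(exp(-4*I*pi/7))*conj(exp(4*I*pi/7)) + 1*(exp(6*I*pi/7))*conj(exp(-6*I*pi/7)) + 1*(exp(2*I*pi/7))*conj(exp(-2*I*pi/7)) + 1*(exp(-2*I*pi/7))*conj(exp(2*I*pi/7)) + 1*(exp(-6*I*pi/7))*conj(exp(6*I*pi/7)) + 1*(exp(4*I*pi/7))*conj(exp(-4*I*pi/7))]
      = (1/7)[(1) + (exp(6*I*pi/7)) + (exp(-2*I*pi/7)) + (exp(4*I*pi/7)) + (exp(-4*I*pi/7)) + (exp(2*I*pi/7)) + (exp(-6*I*pi/7))] = 0/7 = 0
  <chi_0*chi_5, chi_3> = (1/7)[1*(1)*conj(1) + 1*(exp(-4*I*pi/7))*conj(exp(6*I*pi/7)) + 1*(exp(6*I*pi/7))*conj(exp(-2*I*pi/7)) + 1*(exp(2*I*pi/7))*conj(exp(4*I*pi/7)) + 1*(exp(-2*I*pi/7))*conj(exp(-4*I*pi/7)) + 1*(exp(-6*I*pi/7))*conj(exp(2*I*pi/7)) + 1*(exp(4*I*pi/7))*conj(exp(-6*I*pi/7))]
      = (1/7)[(1) + (exp(4*I*pi/7)) + (exp(-6*I*pi/7)) + (exp(-2*I*pi/7)) + (exp(2*I*pi/7)) + (exp(6*I*pi/7)) + (exp(-4*I*pi/7))] = 0/7 = 0
  <chi_0*chi_5, chi_4> = (1/7)[1*(1)*conj(1) + 1*(exp(-4*I*pi/7))*conj(exp(-6*I*pi/7)) + 1*(exp(6*I*pi/7))*conj(exp(2*I*pi/7)) + 1*(exp(2*I*pi/7))*conj(exp(-4*I*pi/7)) + 1*(exp(-2*I*pi/7))*conj(exp(4*I*pi/7)) + 1*(exp(-6*I*pi/7))*conj(exp(-2*I*pi/7)) + 1*(exp(4*I*pi/7))*conj(exp(6*I*pi/7))]
      = (1/7)[(1) + (exp(2*I*pi/7)) + (exp(4*I*pi/7)) + (exp(6*I*pi/7)) + (exp(-6*I*pi/7)) + (exp(-4*I*pi/7)) + (exp(-2*I*pi/7))] = 0/7 = 0
  <chi_0*chi_5, chi_5> = (1/7)[1*(1)*conj(1) + 1*(exp(-4*I*pi/7))*conj(exp(-4*I*pi/7)) + 1*(exp(6*I*pi/7))*conj(exp(6*I*pi/7)) + 1*(exp(2*I*pi/7))*conj(exp(2*I*pi/7)) + 1*(exp(-2*I*pi/7))*conj(exp(-2*I*pi/7)) + 1*(exp(-6*I*pi/7))*conj(exp(-6*I*pi/7)) + 1*(exp(4*I*pi/7))*conj(exp(4*I*pi/7))]
      = (1/7)[(1) + (1) + (1) + (1) + (1) + (1) + (1)] = 7/7 = 1
  <chi_0*chi_5, chi_6> = (1/7)[1*(1)*conj(1) + 1*(exp(-4*I*pi/7))*conj(exp(-2*I*pi/7)) + 1*(exp(6*I*pi/7))*conj(exp(-4*I*pi/7)) + 1*(exp(2*I*pi/7))*conj(exp(-6*I*pi/7)) + 1*(exp(-2*I*pi/7))*conj(exp(6*I*pi/7)) + 1*(exp(-6*I*pi/7))*conj(exp(4*I*pi/7)) + 1*(exp(4*I*pi/7))*conj(exp(2*I*pi/7))]
      = (1/7)[(1) + (exp(-2*I*pi/7)) + (exp(-4*I*pi/7)) + (exp(-6*I*pi/7)) + (exp(6*I*pi/7)) + (exp(4*I*pi/7)) + (exp(2*I*pi/7))] = 0/7 = 0
(Exp terms are combined using exp(i*s)*conj(exp(i*t)) = exp(i*(s-t)), and sums of them are collapsed using the identity that for every m > 1 the m distinct m-th roots of unity sum to 0, e.g. 1 + exp(2*I*pi/3) + exp(-2*I*pi/3) = 0.)
Hence the multiplicities are chi_5: 1. Dimension check: dim(chi_0)*dim(chi_5) = 1*1 = 1 and sum (mult * dim) = 1*1 = 1.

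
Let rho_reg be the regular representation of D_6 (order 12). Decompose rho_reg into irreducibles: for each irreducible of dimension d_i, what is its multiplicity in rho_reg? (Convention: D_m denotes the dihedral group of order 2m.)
Each irreducible V_i of dimension d_i appears with multiplicity d_i, i.e. rho_reg = (direct sum over all irreducibles V_i) d_i V_i. The irreducible dimensions for D_6 are 1, 1, 1, 1, 2, 2: 4 irreducibles of dimension 1, each with multiplicity 1; 2 irreducibles of dimension 2, each with multiplicity 2. Total dimension 4*1*1 + 2*2*2 = 12 = |G|.

Working: General theorem: in the regular representation of a finite group G, each irreducible appears with multiplicity equal to its dimension. Check: dim(rho_reg) = sum d_i^2 = 1 + 1 + 1 + 1 + 4 + 4 = 12 = |G|.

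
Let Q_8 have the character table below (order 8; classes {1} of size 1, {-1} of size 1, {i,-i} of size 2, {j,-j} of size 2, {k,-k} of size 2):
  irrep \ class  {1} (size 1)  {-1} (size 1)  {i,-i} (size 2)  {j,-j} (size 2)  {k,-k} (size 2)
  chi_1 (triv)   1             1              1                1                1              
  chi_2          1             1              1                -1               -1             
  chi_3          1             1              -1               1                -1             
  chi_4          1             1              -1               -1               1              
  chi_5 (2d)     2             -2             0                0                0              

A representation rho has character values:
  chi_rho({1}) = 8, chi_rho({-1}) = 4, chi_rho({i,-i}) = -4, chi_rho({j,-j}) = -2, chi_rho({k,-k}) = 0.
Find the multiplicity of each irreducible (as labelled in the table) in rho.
Multiplicities: chi_1: 0, chi_2: 1, chi_3: 2, chi_4: 3, chi_5: 1.

Solution. Use <chi_rho, chi> = (1/|G|) sum_C |C| * chi_rho(C) * conj(chi(C)) with |G| = 8 for each irreducible chi in the table:
  <chi_rho, chi_1> = (1/8)[1*(8)*conj(1) + 1*(4)*conj(1) + 2*(-4)*conj(1) + 2*(-2)*conj(1) + 2*(0)*conj(1)]
      = (1/8)[(8) + (4) + (-8) + (-4) + (0)] = 0/8 = 0
  <chi_rho, chi_2> = (1/8)[1*(8)*conj(1) + 1*(4)*conj(1) + 2*(-4)*conj(1) + 2*(-2)*conj(-1) + 2*(0)*conj(-1)]
      = (1/8)[(8) + (4) + (-8) + (4) + (0)] = 8/8 = 1
  <chi_rho, chi_3> = (1/8)[1*(8)*conj(1) + 1*(4)*conj(1) + 2*(-4)*conj(-1) + 2*(-2)*conj(1) + 2*(0)*conj(-1)]
      = (1/8)[(8) + (4) + (8) + (-4) + (0)] = 16/8 = 2
  <chi_rho, chi_4> = (1/8)[1*(8)*conj(1) + 1*(4)*conj(1) + 2*(-4)*conj(-1) + 2*(-2)*conj(-1) + 2*(0)*conj(1)]
      = (1/8)[(8) + (4) + (8) + (4) + (0)] = 24/8 = 3
  <chi_rho, chi_5> = (1/8)[1*(8)*conj(2) + 1*(4)*conj(-2) + 2*(-4)*conj(0) + 2*(-2)*conj(0) + 2*(0)*conj(0)]
      = (1/8)[(16) + (-8) + (0) + (0) + (0)] = 8/8 = 1
Dimension check: dim(rho) = sum (mult * dim) = 0*1 + 1*1 + 2*1 + 3*1 + 1*2 = 8 = chi_rho(e) = 8.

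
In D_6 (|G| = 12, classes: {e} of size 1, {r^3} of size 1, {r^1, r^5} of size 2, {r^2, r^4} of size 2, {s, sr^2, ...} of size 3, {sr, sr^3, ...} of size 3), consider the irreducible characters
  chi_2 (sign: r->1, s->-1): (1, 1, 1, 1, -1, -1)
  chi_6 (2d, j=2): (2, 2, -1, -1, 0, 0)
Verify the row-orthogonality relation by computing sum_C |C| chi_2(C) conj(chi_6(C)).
Sum = 0; so <chi_2, chi_6> = 0 (distinct irreducibles are orthogonal).

Reasoning: Compute term by term over conjugacy classes (|C| * chi_2(C) * conj(chi_6(C))):
  1*(1)*conj(2) + 1*(1)*conj(2) + 2*(1)*conj(-1) + 2*(1)*conj(-1) + 3*(-1)*conj(0) + 3*(-1)*conj(0)
  = (2) + (2) + (-2) + (-2) + (0) + (0)
  = 0.
Dividing by |G| = 12 gives 0/12 = 0, matching the row-orthogonality relation <chi_2, chi_6> = [chi_2 = chi_6].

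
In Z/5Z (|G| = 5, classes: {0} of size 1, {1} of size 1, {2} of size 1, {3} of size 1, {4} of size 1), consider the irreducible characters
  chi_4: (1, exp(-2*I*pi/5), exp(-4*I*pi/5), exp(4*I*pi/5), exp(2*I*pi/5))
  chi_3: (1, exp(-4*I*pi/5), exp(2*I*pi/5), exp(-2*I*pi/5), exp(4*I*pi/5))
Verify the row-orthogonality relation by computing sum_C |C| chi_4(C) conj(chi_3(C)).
Sum = 0; so <chi_4, chi_3> = 0 (distinct irreducibles are orthogonal).

Justification: Compute term by term over conjugacy classes (|C| * chi_4(C) * conj(chi_3(C))):
  1*(1)*conj(1) + 1*(exp(-2*I*pi/5))*conj(exp(-4*I*pi/5)) + 1*(exp(-4*I*pi/5))*conj(exp(2*I*pi/5)) + 1*(exp(4*I*pi/5))*conj(exp(-2*I*pi/5)) + 1*(exp(2*I*pi/5))*conj(exp(4*I*pi/5))
  = (1) + (exp(2*I*pi/5)) + (exp(4*I*pi/5)) + (exp(-4*I*pi/5)) + (exp(-2*I*pi/5))
  = 0.
(Exp terms are combined using exp(i*s)*conj(exp(i*t)) = exp(i*(s-t)), and sums of them are collapsed using the identity that for every m > 1 the m distinct m-th roots of unity sum to 0, e.g. 1 + exp(2*I*pi/3) + exp(-2*I*pi/3) = 0.)
Dividing by |G| = 5 gives 0/5 = 0, matching the row-orthogonality relation <chi_4, chi_3> = [chi_4 = chi_3].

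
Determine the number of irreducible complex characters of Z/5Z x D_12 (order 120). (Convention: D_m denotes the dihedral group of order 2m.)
45

Why: The number of irreducible complex representations of a finite group equals its number of conjugacy classes. For a direct product, #classes(G x H) = #classes(G) * #classes(H). Z/5Z has 5 classes (abelian), D_12 has 9 classes, so 5 * 9 = 45, so Z/5Z x D_12 (order 120) has exactly 45 irreducible complex representations.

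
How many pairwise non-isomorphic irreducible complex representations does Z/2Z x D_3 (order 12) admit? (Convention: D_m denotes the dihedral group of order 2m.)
6

Reasoning: The number of irreducible complex representations of a finite group equals its number of conjugacy classes. For a direct product, #classes(G x H) = #classes(G) * #classes(H). Z/2Z has 2 classes (abelian), D_3 has 3 classes, so 2 * 3 = 6, so Z/2Z x D_3 (order 12) has exactly 6 irreducible complex representations.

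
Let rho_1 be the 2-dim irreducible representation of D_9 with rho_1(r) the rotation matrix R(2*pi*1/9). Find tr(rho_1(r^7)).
chi_{rho_1}(r^7) = 2*cos(2*pi*1*7/9) = 2*cos(4*pi/9)

Why: rho_1(r^7) is rotation by angle 2*pi*1*7/9, whose trace is 2*cos(2*pi*1*7/9) = 2*cos(4*pi/9).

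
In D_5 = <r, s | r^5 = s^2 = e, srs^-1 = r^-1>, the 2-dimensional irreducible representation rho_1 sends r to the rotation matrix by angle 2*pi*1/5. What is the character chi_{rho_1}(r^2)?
chi_{rho_1}(r^2) = 2*cos(2*pi*1*2/5) = -sqrt(5)/2 - 1/2

Derivation: rho_1(r^2) is rotation by angle 2*pi*1*2/5, whose trace is 2*cos(2*pi*1*2/5) = -sqrt(5)/2 - 1/2.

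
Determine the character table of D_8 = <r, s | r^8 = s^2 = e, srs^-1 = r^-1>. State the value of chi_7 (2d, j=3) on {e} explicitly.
Conjugacy classes: {e} of size 1, {r^4} of size 1, {r^1, r^7} of size 2, {r^2, r^6} of size 2, {r^3, r^5} of size 2, {s, sr^2, ...} of size 4, {sr, sr^3, ...} of size 4.
Character table:
  irrep \ class              {e} (size 1)  {r^4} (size 1)  {r^1, r^7} (size 2)  {r^2, r^6} (size 2)  {r^3, r^5} (size 2)  {s, sr^2, ...} (size 4)  {sr, sr^3, ...} (size 4)
  chi_1 (triv)               1             1               1                    1                    1                    1                        1                       
  chi_2 (sign: r->1, s->-1)  1             1               1                    1                    1                    -1                       -1                      
  chi_3 (r->-1, s->1)        1             1               -1                   1                    -1                   1                        -1                      
  chi_4 (r->-1, s->-1)       1             1               -1                   1                    -1                   -1                       1                       
  chi_5 (2d, j=1)            2             -2              sqrt(2)              0                    -sqrt(2)             0                        0                       
  chi_6 (2d, j=2)            2             2               0                    -2                   0                    0                        0                       
  chi_7 (2d, j=3)            2             -2              -sqrt(2)             0                    sqrt(2)              0                        0                       

Spot check: chi_7 (2d, j=3) on {e} = 2.

D_8 has order 2*8 = 16 with 7 conjugacy classes, hence 7 irreducibles. Sum of squared dims 1 + 1 + 1 + 1 + 4 + 4 + 4 = 16 = |G|. Linear characters come from the abelianisation; the 2-dimensional irreps have character r^k -> 2*cos(2*pi*j*k/8), reflections -> 0.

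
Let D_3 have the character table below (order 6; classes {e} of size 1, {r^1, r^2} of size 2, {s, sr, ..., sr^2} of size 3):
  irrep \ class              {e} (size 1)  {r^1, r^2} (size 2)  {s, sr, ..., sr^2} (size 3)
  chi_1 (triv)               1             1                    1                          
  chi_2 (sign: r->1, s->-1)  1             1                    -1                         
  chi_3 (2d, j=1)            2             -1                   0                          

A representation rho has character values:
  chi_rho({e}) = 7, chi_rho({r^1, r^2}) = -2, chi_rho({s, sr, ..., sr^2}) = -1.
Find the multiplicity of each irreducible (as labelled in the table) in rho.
Multiplicities: chi_1: 0, chi_2: 1, chi_3: 3.

Details: Use <chi_rho, chi> = (1/|G|) sum_C |C| * chi_rho(C) * conj(chi(C)) with |G| = 6 for each irreducible chi in the table:
  <chi_rho, chi_1> = (1/6)[1*(7)*conj(1) + 2*(-2)*conj(1) + 3*(-1)*conj(1)]
      = (1/6)[(7) + (-4) + (-3)] = 0/6 = 0
  <chi_rho, chi_2> = (1/6)[1*(7)*conj(1) + 2*(-2)*conj(1) + 3*(-1)*conj(-1)]
      = (1/6)[(7) + (-4) + (3)] = 6/6 = 1
  <chi_rho, chi_3> = (1/6)[1*(7)*conj(2) + 2*(-2)*conj(-1) + 3*(-1)*conj(0)]
      = (1/6)[(14) + (4) + (0)] = 18/6 = 3
Dimension check: dim(rho) = sum (mult * dim) = 0*1 + 1*1 + 3*2 = 7 = chi_rho(e) = 7.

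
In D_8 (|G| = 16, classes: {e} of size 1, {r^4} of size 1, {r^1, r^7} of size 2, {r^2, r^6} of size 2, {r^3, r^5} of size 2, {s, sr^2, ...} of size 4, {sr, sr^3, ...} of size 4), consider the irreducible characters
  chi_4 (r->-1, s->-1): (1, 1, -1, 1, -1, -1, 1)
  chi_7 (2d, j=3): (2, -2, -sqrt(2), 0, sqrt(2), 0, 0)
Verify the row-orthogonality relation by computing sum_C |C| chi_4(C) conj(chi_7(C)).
Sum = 0; so <chi_4, chi_7> = 0 (distinct irreducibles are orthogonal).

Proof sketch: Compute term by term over conjugacy classes (|C| * chi_4(C) * conj(chi_7(C))):
  1*(1)*conj(2) + 1*(1)*conj(-2) + 2*(-1)*conj(-sqrt(2)) + 2*(1)*conj(0) + 2*(-1)*conj(sqrt(2)) + 4*(-1)*conj(0) + 4*(1)*conj(0)
  = (2) + (-2) + (2*sqrt(2)) + (0) + (-2*sqrt(2)) + (0) + (0)
  = 0.
Dividing by |G| = 16 gives 0/16 = 0, matching the row-orthogonality relation <chi_4, chi_7> = [chi_4 = chi_7].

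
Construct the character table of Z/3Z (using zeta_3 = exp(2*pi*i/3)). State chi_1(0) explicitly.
Character table of Z/3Z (irreps indexed chi_0,...,chi_2 with chi_k(m) = zeta_3^(k*m), zeta_3 = exp(2*pi*i/3)):
  irrep \ class  {0} (size 1)  {1} (size 1)    {2} (size 1)  
  chi_0          1             1               1             
  chi_1          1             exp(2*I*pi/3)   exp(-2*I*pi/3)
  chi_2          1             exp(-2*I*pi/3)  exp(2*I*pi/3) 

Spot check: chi_1(0) = zeta_3^(1*0) = zeta_3^0 = 1.

Explanation: Z/3Z is abelian, so all 3 irreducible complex representations are 1-dimensional. They are given by chi_k(m) = zeta_3^(k*m) for k = 0,...,2. Row orthogonality: sum_m chi_k(m) conj(chi_l(m)) = 3 * [k = l].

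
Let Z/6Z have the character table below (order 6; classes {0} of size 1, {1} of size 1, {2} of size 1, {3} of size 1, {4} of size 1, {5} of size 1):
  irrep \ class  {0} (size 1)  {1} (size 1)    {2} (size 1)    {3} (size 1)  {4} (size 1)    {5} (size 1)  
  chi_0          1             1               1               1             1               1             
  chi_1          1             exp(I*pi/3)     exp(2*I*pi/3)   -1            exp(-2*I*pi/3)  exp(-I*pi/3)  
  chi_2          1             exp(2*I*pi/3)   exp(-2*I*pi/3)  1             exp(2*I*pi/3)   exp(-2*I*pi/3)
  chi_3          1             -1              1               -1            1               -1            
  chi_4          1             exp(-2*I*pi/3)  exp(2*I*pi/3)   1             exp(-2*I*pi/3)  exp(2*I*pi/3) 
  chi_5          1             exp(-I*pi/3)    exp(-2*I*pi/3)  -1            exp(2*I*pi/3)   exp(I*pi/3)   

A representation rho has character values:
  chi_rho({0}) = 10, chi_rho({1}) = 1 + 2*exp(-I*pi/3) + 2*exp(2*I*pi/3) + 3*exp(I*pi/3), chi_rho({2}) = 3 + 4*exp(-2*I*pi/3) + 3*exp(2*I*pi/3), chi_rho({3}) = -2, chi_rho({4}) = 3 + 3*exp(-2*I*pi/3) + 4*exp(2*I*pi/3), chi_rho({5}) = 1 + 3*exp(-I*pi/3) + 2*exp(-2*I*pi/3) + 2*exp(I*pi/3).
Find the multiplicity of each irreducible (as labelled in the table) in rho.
Multiplicities: chi_0: 2, chi_1: 3, chi_2: 2, chi_3: 1, chi_4: 0, chi_5: 2.

Use <chi_rho, chi> = (1/|G|) sum_C |C| * chi_rho(C) * conj(chi(C)) with |G| = 6 for each irreducible chi in the table:
  <chi_rho, chi_0> = (1/6)[1*(10)*conj(1) + 1*(1 + 2*exp(-I*pi/3) + 2*exp(2*I*pi/3) + 3*exp(I*pi/3))*conj(1) + 1*(3 + 4*exp(-2*I*pi/3) + 3*exp(2*I*pi/3))*conj(1) + 1*(-2)*conj(1) + 1*(3 + 3*exp(-2*I*pi/3) + 4*exp(2*I*pi/3))*conj(1) + 1*(1 + 3*exp(-I*pi/3) + 2*exp(-2*I*pi/3) + 2*exp(I*pi/3))*conj(1)]
      = (1/6)[(10) + (1 + 2*exp(-I*pi/3) + 2*exp(2*I*pi/3) + 3*exp(I*pi/3)) + (3 + 4*exp(-2*I*pi/3) + 3*exp(2*I*pi/3)) + (-2) + (3 + 3*exp(-2*I*pi/3) + 4*exp(2*I*pi/3)) + (1 + 3*exp(-I*pi/3) + 2*exp(-2*I*pi/3) + 2*exp(I*pi/3))] = 12/6 = 2
  <chi_rho, chi_1> = (1/6)[1*(10)*conj(1) + 1*(1 + 2*exp(-I*pi/3) + 2*exp(2*I*pi/3) + 3*exp(I*pi/3))*conj(exp(I*pi/3)) + 1*(3 + 4*exp(-2*I*pi/3) + 3*exp(2*I*pi/3))*conj(exp(2*I*pi/3)) + 1*(-2)*conj(-1) + 1*(3 + 3*exp(-2*I*pi/3) + 4*exp(2*I*pi/3))*conj(exp(-2*I*pi/3)) + 1*(1 + 3*exp(-I*pi/3) + 2*exp(-2*I*pi/3) + 2*exp(I*pi/3))*conj(exp(-I*pi/3))]
      = (1/6)[(10) + (3 + 2*exp(-2*I*pi/3) + exp(-I*pi/3) + 2*exp(I*pi/3)) + (3 + 3*exp(-2*I*pi/3) + 4*exp(2*I*pi/3)) + (2) + (3 + 4*exp(-2*I*pi/3) + 3*exp(2*I*pi/3)) + (3 + 2*exp(-I*pi/3) + exp(I*pi/3) + 2*exp(2*I*pi/3))] = 18/6 = 3
  <chi_rho, chi_2> = (1/6)[1*(10)*conj(1) + 1*(1 + 2*exp(-I*pi/3) + 2*exp(2*I*pi/3) + 3*exp(I*pi/3))*conj(exp(2*I*pi/3)) + 1*(3 + 4*exp(-2*I*pi/3) + 3*exp(2*I*pi/3))*conj(exp(-2*I*pi/3)) + 1*(-2)*conj(1) + 1*(3 + 3*exp(-2*I*pi/3) + 4*exp(2*I*pi/3))*conj(exp(2*I*pi/3)) + 1*(1 + 3*exp(-I*pi/3) + 2*exp(-2*I*pi/3) + 2*exp(I*pi/3))*conj(exp(-2*I*pi/3))]
      = (1/6)[(10) + (3*exp(-I*pi/3) + exp(-2*I*pi/3)) + (1) + (-2) + (1) + (exp(2*I*pi/3) + 3*exp(I*pi/3))] = 12/6 = 2
  <chi_rho, chi_3> = (1/6)[1*(10)*conj(1) + 1*(1 + 2*exp(-I*pi/3) + 2*exp(2*I*pi/3) + 3*exp(I*pi/3))*conj(-1) + 1*(3 + 4*exp(-2*I*pi/3) + 3*exp(2*I*pi/3))*conj(1) + 1*(-2)*conj(-1) + 1*(3 + 3*exp(-2*I*pi/3) + 4*exp(2*I*pi/3))*conj(1) + 1*(1 + 3*exp(-I*pi/3) + 2*exp(-2*I*pi/3) + 2*exp(I*pi/3))*conj(-1)]
      = (1/6)[(10) + (-1 - 3*exp(I*pi/3) - 2*exp(2*I*pi/3) - 2*exp(-I*pi/3)) + (3 + 4*exp(-2*I*pi/3) + 3*exp(2*I*pi/3)) + (2) + (3 + 3*exp(-2*I*pi/3) + 4*exp(2*I*pi/3)) + (-1 - 2*exp(I*pi/3) - 2*exp(-2*I*pi/3) - 3*exp(-I*pi/3))] = 6/6 = 1
  <chi_rho, chi_4> = (1/6)[1*(10)*conj(1) + 1*(1 + 2*exp(-I*pi/3) + 2*exp(2*I*pi/3) + 3*exp(I*pi/3))*conj(exp(-2*I*pi/3)) + 1*(3 + 4*exp(-2*I*pi/3) + 3*exp(2*I*pi/3))*conj(exp(2*I*pi/3)) + 1*(-2)*conj(1) + 1*(3 + 3*exp(-2*I*pi/3) + 4*exp(2*I*pi/3))*conj(exp(-2*I*pi/3)) + 1*(1 + 3*exp(-I*pi/3) + 2*exp(-2*I*pi/3) + 2*exp(I*pi/3))*conj(exp(2*I*pi/3))]
      = (1/6)[(10) + (-3 + 2*exp(-2*I*pi/3) + exp(2*I*pi/3) + 2*exp(I*pi/3)) + (3 + 3*exp(-2*I*pi/3) + 4*exp(2*I*pi/3)) + (-2) + (3 + 4*exp(-2*I*pi/3) + 3*exp(2*I*pi/3)) + (-3 + 2*exp(-I*pi/3) + exp(-2*I*pi/3) + 2*exp(2*I*pi/3))] = 0/6 = 0
  <chi_rho, chi_5> = (1/6)[1*(10)*conj(1) + 1*(1 + 2*exp(-I*pi/3) + 2*exp(2*I*pi/3) + 3*exp(I*pi/3))*conj(exp(-I*pi/3)) + 1*(3 + 4*exp(-2*I*pi/3) + 3*exp(2*I*pi/3))*conj(exp(-2*I*pi/3)) + 1*(-2)*conj(-1) + 1*(3 + 3*exp(-2*I*pi/3) + 4*exp(2*I*pi/3))*conj(exp(2*I*pi/3)) + 1*(1 + 3*exp(-I*pi/3) + 2*exp(-2*I*pi/3) + 2*exp(I*pi/3))*conj(exp(I*pi/3))]
      = (1/6)[(10) + (exp(I*pi/3) + 3*exp(2*I*pi/3)) + (1) + (2) + (1) + (3*exp(-2*I*pi/3) + exp(-I*pi/3))] = 12/6 = 2
(Exp terms are combined using exp(i*s)*conj(exp(i*t)) = exp(i*(s-t)), and sums of them are collapsed using the identity that for every m > 1 the m distinct m-th roots of unity sum to 0, e.g. 1 + exp(2*I*pi/3) + exp(-2*I*pi/3) = 0.)
Dimension check: dim(rho) = sum (mult * dim) = 2*1 + 3*1 + 2*1 + 1*1 + 0*1 + 2*1 = 10 = chi_rho(e) = 10.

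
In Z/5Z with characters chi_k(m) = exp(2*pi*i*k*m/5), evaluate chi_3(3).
chi_3(3) = zeta_5^9 = exp(-2*I*pi/5)

Derivation: chi_3(3) = zeta_5^(3*3) = zeta_5^9. Since zeta_5^5 = 1, this equals zeta_5^4 = exp(2*pi*i*4/5) = exp(-2*I*pi/5).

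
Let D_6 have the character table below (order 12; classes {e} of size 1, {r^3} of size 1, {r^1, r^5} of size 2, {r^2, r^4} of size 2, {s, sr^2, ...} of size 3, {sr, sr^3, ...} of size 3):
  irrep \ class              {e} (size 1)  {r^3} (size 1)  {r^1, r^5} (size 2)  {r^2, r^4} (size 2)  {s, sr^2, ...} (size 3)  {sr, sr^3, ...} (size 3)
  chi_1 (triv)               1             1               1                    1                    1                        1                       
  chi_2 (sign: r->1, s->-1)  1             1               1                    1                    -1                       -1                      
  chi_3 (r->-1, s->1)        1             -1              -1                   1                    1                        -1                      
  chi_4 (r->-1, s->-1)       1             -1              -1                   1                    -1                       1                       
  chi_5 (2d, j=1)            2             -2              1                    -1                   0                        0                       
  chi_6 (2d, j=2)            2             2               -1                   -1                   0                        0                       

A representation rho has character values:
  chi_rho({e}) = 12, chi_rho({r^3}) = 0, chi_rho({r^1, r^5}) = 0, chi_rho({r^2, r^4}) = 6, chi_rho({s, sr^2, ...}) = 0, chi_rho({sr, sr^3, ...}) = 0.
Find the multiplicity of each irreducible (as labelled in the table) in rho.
Multiplicities: chi_1: 2, chi_2: 2, chi_3: 2, chi_4: 2, chi_5: 1, chi_6: 1.

Working: Use <chi_rho, chi> = (1/|G|) sum_C |C| * chi_rho(C) * conj(chi(C)) with |G| = 12 for each irreducible chi in the table:
  <chi_rho, chi_1> = (1/12)[1*(12)*conj(1) + 1*(0)*conj(1) + 2*(0)*conj(1) + 2*(6)*conj(1) + 3*(0)*conj(1) + 3*(0)*conj(1)]
      = (1/12)[(12) + (0) + (0) + (12) + (0) + (0)] = 24/12 = 2
  <chi_rho, chi_2> = (1/12)[1*(12)*conj(1) + 1*(0)*conj(1) + 2*(0)*conj(1) + 2*(6)*conj(1) + 3*(0)*conj(-1) + 3*(0)*conj(-1)]
      = (1/12)[(12) + (0) + (0) + (12) + (0) + (0)] = 24/12 = 2
  <chi_rho, chi_3> = (1/12)[1*(12)*conj(1) + 1*(0)*conj(-1) + 2*(0)*conj(-1) + 2*(6)*conj(1) + 3*(0)*conj(1) + 3*(0)*conj(-1)]
      = (1/12)[(12) + (0) + (0) + (12) + (0) + (0)] = 24/12 = 2
  <chi_rho, chi_4> = (1/12)[1*(12)*conj(1) + 1*(0)*conj(-1) + 2*(0)*conj(-1) + 2*(6)*conj(1) + 3*(0)*conj(-1) + 3*(0)*conj(1)]
      = (1/12)[(12) + (0) + (0) + (12) + (0) + (0)] = 24/12 = 2
  <chi_rho, chi_5> = (1/12)[1*(12)*conj(2) + 1*(0)*conj(-2) + 2*(0)*conj(1) + 2*(6)*conj(-1) + 3*(0)*conj(0) + 3*(0)*conj(0)]
      = (1/12)[(24) + (0) + (0) + (-12) + (0) + (0)] = 12/12 = 1
  <chi_rho, chi_6> = (1/12)[1*(12)*conj(2) + 1*(0)*conj(2) + 2*(0)*conj(-1) + 2*(6)*conj(-1) + 3*(0)*conj(0) + 3*(0)*conj(0)]
      = (1/12)[(24) + (0) + (0) + (-12) + (0) + (0)] = 12/12 = 1
Dimension check: dim(rho) = sum (mult * dim) = 2*1 + 2*1 + 2*1 + 2*1 + 1*2 + 1*2 = 12 = chi_rho(e) = 12.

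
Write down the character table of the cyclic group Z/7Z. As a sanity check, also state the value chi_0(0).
Character table of Z/7Z (irreps indexed chi_0,...,chi_6 with chi_k(m) = zeta_7^(k*m), zeta_7 = exp(2*pi*i/7)):
  irrep \ class  {0} (size 1)  {1} (size 1)    {2} (size 1)    {3} (size 1)    {4} (size 1)    {5} (size 1)    {6} (size 1)  
  chi_0          1             1               1               1               1               1               1             
  chi_1          1             exp(2*I*pi/7)   exp(4*I*pi/7)   exp(6*I*pi/7)   exp(-6*I*pi/7)  exp(-4*I*pi/7)  exp(-2*I*pi/7)
  chi_2          1             exp(4*I*pi/7)   exp(-6*I*pi/7)  exp(-2*I*pi/7)  exp(2*I*pi/7)   exp(6*I*pi/7)   exp(-4*I*pi/7)
  chi_3          1             exp(6*I*pi/7)   exp(-2*I*pi/7)  exp(4*I*pi/7)   exp(-4*I*pi/7)  exp(2*I*pi/7)   exp(-6*I*pi/7)
  chi_4          1             exp(-6*I*pi/7)  exp(2*I*pi/7)   exp(-4*I*pi/7)  exp(4*I*pi/7)   exp(-2*I*pi/7)  exp(6*I*pi/7) 
  chi_5          1             exp(-4*I*pi/7)  exp(6*I*pi/7)   exp(2*I*pi/7)   exp(-2*I*pi/7)  exp(-6*I*pi/7)  exp(4*I*pi/7) 
  chi_6          1             exp(-2*I*pi/7)  exp(-4*I*pi/7)  exp(-6*I*pi/7)  exp(6*I*pi/7)   exp(4*I*pi/7)   exp(2*I*pi/7) 

Spot check: chi_0(0) = zeta_7^(0*0) = zeta_7^0 = 1.

Details: Z/7Z is abelian, so all 7 irreducible complex representations are 1-dimensional. They are given by chi_k(m) = zeta_7^(k*m) for k = 0,...,6. Row orthogonality: sum_m chi_k(m) conj(chi_l(m)) = 7 * [k = l].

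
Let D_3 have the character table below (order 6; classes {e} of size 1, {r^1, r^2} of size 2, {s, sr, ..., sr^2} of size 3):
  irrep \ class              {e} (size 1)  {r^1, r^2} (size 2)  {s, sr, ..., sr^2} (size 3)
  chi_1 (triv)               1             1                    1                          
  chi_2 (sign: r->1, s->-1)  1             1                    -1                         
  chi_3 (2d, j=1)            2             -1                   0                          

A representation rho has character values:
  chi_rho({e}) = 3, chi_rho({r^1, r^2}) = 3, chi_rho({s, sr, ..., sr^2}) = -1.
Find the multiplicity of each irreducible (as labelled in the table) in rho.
Multiplicities: chi_1: 1, chi_2: 2, chi_3: 0.

Working: Use <chi_rho, chi> = (1/|G|) sum_C |C| * chi_rho(C) * conj(chi(C)) with |G| = 6 for each irreducible chi in the table:
  <chi_rho, chi_1> = (1/6)[1*(3)*conj(1) + 2*(3)*conj(1) + 3*(-1)*conj(1)]
      = (1/6)[(3) + (6) + (-3)] = 6/6 = 1
  <chi_rho, chi_2> = (1/6)[1*(3)*conj(1) + 2*(3)*conj(1) + 3*(-1)*conj(-1)]
      = (1/6)[(3) + (6) + (3)] = 12/6 = 2
  <chi_rho, chi_3> = (1/6)[1*(3)*conj(2) + 2*(3)*conj(-1) + 3*(-1)*conj(0)]
      = (1/6)[(6) + (-6) + (0)] = 0/6 = 0
Dimension check: dim(rho) = sum (mult * dim) = 1*1 + 2*1 + 0*2 = 3 = chi_rho(e) = 3.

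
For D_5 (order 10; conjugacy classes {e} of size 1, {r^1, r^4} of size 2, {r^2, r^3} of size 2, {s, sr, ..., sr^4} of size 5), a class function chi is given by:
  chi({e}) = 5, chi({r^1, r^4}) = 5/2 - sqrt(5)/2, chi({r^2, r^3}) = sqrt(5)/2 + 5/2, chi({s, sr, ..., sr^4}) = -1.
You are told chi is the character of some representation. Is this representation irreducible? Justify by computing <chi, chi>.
Not irreducible (reducible): <chi, chi> = 6 > 1.

Why: <chi, chi> = (1/|G|) sum_C |C| * |chi(C)|^2 = (1/10)[1*|5|^2 + 2*|5/2 - sqrt(5)/2|^2 + 2*|sqrt(5)/2 + 5/2|^2 + 5*|-1|^2]
  = (1/10)[(25) + (15 - 5*sqrt(5)) + (5*sqrt(5) + 15) + (5)] = 60/10 = 6.
A character is irreducible iff <chi, chi> = 1, so this representation is reducible.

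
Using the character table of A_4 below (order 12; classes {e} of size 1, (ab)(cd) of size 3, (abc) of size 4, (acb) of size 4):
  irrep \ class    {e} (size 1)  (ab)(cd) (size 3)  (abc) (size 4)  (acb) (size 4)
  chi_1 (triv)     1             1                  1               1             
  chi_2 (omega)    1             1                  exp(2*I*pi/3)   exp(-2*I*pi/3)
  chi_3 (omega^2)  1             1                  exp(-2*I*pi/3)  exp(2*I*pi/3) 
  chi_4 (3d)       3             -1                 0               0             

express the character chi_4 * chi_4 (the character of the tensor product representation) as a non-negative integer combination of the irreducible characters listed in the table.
chi_4 tensor chi_4 = chi_1 + chi_2 + chi_3 + 2*chi_4 (all other irreducibles have multiplicity 0).

Details: The character of a tensor product is the pointwise product (chi_4 * chi_4)(C) = chi_4(C) * chi_4(C):
  {e}: (3)*(3), (ab)(cd): (-1)*(-1), (abc): (0)*(0), (acb): (0)*(0)
so (chi_4 * chi_4) takes values
  {e} -> 9, (ab)(cd) -> 1, (abc) -> 0, (acb) -> 0.
Now take the inner product of this character with each irreducible chi from the table, <chi_4*chi_4, chi> = (1/12) sum_C |C| (chi_4*chi_4)(C) conj(chi(C)):
  <chi_4*chi_4, chi_1> = (1/12)[1*(9)*conj(1) + 3*(1)*conj(1) + 4*(0)*conj(1) + 4*(0)*conj(1)]
      = (1/12)[(9) + (3) + (0) + (0)] = 12/12 = 1
  <chi_4*chi_4, chi_2> = (1/12)[1*(9)*conj(1) + 3*(1)*conj(1) + 4*(0)*conj(exp(2*I*pi/3)) + 4*(0)*conj(exp(-2*I*pi/3))]
      = (1/12)[(9) + (3) + (0) + (0)] = 12/12 = 1
  <chi_4*chi_4, chi_3> = (1/12)[1*(9)*conj(1) + 3*(1)*conj(1) + 4*(0)*conj(exp(-2*I*pi/3)) + 4*(0)*conj(exp(2*I*pi/3))]
      = (1/12)[(9) + (3) + (0) + (0)] = 12/12 = 1
  <chi_4*chi_4, chi_4> = (1/12)[1*(9)*conj(3) + 3*(1)*conj(-1) + 4*(0)*conj(0) + 4*(0)*conj(0)]
      = (1/12)[(27) + (-3) + (0) + (0)] = 24/12 = 2
(Exp terms are combined using exp(i*s)*conj(exp(i*t)) = exp(i*(s-t)), and sums of them are collapsed using the identity that for every m > 1 the m distinct m-th roots of unity sum to 0, e.g. 1 + exp(2*I*pi/3) + exp(-2*I*pi/3) = 0.)
Hence the multiplicities are chi_1: 1, chi_2: 1, chi_3: 1, chi_4: 2. Dimension check: dim(chi_4)*dim(chi_4) = 3*3 = 9 and sum (mult * dim) = 1*1 + 1*1 + 1*1 + 2*3 = 9.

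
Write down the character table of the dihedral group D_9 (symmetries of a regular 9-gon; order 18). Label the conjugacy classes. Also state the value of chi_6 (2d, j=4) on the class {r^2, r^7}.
Conjugacy classes: {e} of size 1, {r^1, r^8} of size 2, {r^2, r^7} of size 2, {r^3, r^6} of size 2, {r^4, r^5} of size 2, {s, sr, ..., sr^8} of size 9.
Character table:
  irrep \ class              {e} (size 1)  {r^1, r^8} (size 2)  {r^2, r^7} (size 2)  {r^3, r^6} (size 2)  {r^4, r^5} (size 2)  {s, sr, ..., sr^8} (size 9)
  chi_1 (triv)               1             1                    1                    1                    1                    1                          
  chi_2 (sign: r->1, s->-1)  1             1                    1                    1                    1                    -1                         
  chi_3 (2d, j=1)            2             2*cos(2*pi/9)        2*cos(4*pi/9)        -1                   -2*cos(pi/9)         0                          
  chi_4 (2d, j=2)            2             2*cos(4*pi/9)        -2*cos(pi/9)         -1                   2*cos(2*pi/9)        0                          
  chi_5 (2d, j=3)            2             -1                   -1                   2                    -1                   0                          
  chi_6 (2d, j=4)            2             -2*cos(pi/9)         2*cos(2*pi/9)        -1                   2*cos(4*pi/9)        0                          

Spot check: chi_6 (2d, j=4) on {r^2, r^7} = 2*cos(2*pi/9).

Explanation: D_9 has order 2*9 = 18 with 6 conjugacy classes, hence 6 irreducibles. Sum of squared dims 1 + 1 + 4 + 4 + 4 + 4 = 18 = |G|. Linear characters come from the abelianisation; the 2-dimensional irreps have character r^k -> 2*cos(2*pi*j*k/9), reflections -> 0.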